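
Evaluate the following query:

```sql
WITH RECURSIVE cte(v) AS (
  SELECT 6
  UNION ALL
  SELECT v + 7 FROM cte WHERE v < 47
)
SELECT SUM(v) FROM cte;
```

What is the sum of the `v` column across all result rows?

Base: v=6.
Iteration 1: 6 < 47 holds -> v = 6 + 7 = 13.
Iteration 2: 13 < 47 holds -> v = 13 + 7 = 20.
Iteration 3: 20 < 47 holds -> v = 20 + 7 = 27.
Iteration 4: 27 < 47 holds -> v = 27 + 7 = 34.
Iteration 5: 34 < 47 holds -> v = 34 + 7 = 41.
Iteration 6: 41 < 47 holds -> v = 41 + 7 = 48.
Iteration 7: 48 < 47 fails; recursion stops.
SUM(v) = 6 + 13 + 20 + 27 + 34 + 41 + 48 = 189.

189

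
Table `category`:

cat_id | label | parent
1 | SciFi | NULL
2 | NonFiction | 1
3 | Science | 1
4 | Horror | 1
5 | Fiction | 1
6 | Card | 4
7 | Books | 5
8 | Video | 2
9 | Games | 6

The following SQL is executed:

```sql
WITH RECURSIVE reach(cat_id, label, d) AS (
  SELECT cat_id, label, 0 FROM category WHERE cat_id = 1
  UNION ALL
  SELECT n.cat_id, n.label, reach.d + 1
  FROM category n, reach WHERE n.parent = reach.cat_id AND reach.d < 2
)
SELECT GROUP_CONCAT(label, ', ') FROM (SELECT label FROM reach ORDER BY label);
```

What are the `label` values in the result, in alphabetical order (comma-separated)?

Books, Card, Fiction, Horror, NonFiction, SciFi, Science, Video

Base: cat_id=1 (SciFi) at d 0.
Iteration 1: rows with parent in {1} -> NonFiction (id 2, d 1), Science (id 3, d 1), Horror (id 4, d 1), Fiction (id 5, d 1).
Iteration 2: rows with parent in {2,3,4,5} -> Card (id 6, d 2), Books (id 7, d 2), Video (id 8, d 2).
Iteration 3: d < 2 fails for all current rows; recursion stops.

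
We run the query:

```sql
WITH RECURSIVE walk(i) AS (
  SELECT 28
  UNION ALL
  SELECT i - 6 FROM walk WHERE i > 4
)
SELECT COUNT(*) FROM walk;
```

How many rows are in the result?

Base: i=28.
Iteration 1: 28 > 4 holds -> i = 28 - 6 = 22.
Iteration 2: 22 > 4 holds -> i = 22 - 6 = 16.
Iteration 3: 16 > 4 holds -> i = 16 - 6 = 10.
Iteration 4: 10 > 4 holds -> i = 10 - 6 = 4.
Iteration 5: 4 > 4 fails; recursion stops.
Total rows emitted: 5.

5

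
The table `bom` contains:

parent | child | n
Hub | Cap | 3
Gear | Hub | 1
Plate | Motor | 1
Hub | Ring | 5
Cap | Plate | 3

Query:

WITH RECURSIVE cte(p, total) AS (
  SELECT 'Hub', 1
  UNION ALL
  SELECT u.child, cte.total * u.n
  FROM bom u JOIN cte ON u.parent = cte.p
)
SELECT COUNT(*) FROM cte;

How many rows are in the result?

Base: (Hub, total=1).
Iteration 1: components of {Hub} -> Cap = 1*3 = 3, Ring = 1*5 = 5.
Iteration 2: components of {Cap,Ring} -> Plate = 3*3 = 9.
Iteration 3: components of {Plate} -> Motor = 9*1 = 9.
Iteration 4: no further components; recursion stops.
Total rows emitted: 5.

5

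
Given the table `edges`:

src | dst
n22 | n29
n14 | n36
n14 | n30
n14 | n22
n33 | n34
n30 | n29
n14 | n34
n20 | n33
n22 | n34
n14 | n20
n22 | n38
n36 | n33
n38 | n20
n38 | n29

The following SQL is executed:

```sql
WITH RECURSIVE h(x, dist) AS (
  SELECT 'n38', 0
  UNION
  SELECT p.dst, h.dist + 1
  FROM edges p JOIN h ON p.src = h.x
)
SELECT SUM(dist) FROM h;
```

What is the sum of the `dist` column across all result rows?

7

Base: (n38, dist=0).
Iteration 1: edges from {n38} -> (n20, dist=1), (n29, dist=1).
Iteration 2: edges from {n20,n29} -> (n33, dist=2).
Iteration 3: edges from {n33} -> (n34, dist=3).
Iteration 4: no outgoing edges from {n34}; recursion stops.
SUM(dist) = 0 + 1 + 1 + 2 + 3 = 7.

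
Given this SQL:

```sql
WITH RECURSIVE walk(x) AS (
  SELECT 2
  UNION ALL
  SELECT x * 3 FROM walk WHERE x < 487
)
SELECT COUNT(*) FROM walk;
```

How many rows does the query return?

Base: x=2.
Iteration 1: 2 < 487 holds -> x = 2 * 3 = 6.
Iteration 2: 6 < 487 holds -> x = 6 * 3 = 18.
Iteration 3: 18 < 487 holds -> x = 18 * 3 = 54.
Iteration 4: 54 < 487 holds -> x = 54 * 3 = 162.
Iteration 5: 162 < 487 holds -> x = 162 * 3 = 486.
Iteration 6: 486 < 487 holds -> x = 486 * 3 = 1458.
Iteration 7: 1458 < 487 fails; recursion stops.
Total rows emitted: 7.

7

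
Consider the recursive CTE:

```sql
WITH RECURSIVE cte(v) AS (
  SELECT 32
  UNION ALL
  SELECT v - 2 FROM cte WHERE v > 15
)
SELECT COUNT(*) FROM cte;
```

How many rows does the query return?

Base: v=32.
Iteration 1: 32 > 15 holds -> v = 32 - 2 = 30.
Iteration 2: 30 > 15 holds -> v = 30 - 2 = 28.
Iteration 3: 28 > 15 holds -> v = 28 - 2 = 26.
Iteration 4: 26 > 15 holds -> v = 26 - 2 = 24.
Iteration 5: 24 > 15 holds -> v = 24 - 2 = 22.
Iteration 6: 22 > 15 holds -> v = 22 - 2 = 20.
Iteration 7: 20 > 15 holds -> v = 20 - 2 = 18.
Iteration 8: 18 > 15 holds -> v = 18 - 2 = 16.
Iteration 9: 16 > 15 holds -> v = 16 - 2 = 14.
Iteration 10: 14 > 15 fails; recursion stops.
Total rows emitted: 10.

10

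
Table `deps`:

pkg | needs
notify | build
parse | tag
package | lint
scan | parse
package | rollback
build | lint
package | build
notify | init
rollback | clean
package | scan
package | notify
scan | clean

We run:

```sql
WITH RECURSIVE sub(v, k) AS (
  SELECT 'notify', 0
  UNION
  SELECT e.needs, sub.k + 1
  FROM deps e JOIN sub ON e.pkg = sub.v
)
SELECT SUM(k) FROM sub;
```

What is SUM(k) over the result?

4

Base: (notify, k=0).
Iteration 1: edges from {notify} -> (build, k=1), (init, k=1).
Iteration 2: edges from {build,init} -> (lint, k=2).
Iteration 3: no outgoing edges from {lint}; recursion stops.
SUM(k) = 0 + 1 + 1 + 2 = 4.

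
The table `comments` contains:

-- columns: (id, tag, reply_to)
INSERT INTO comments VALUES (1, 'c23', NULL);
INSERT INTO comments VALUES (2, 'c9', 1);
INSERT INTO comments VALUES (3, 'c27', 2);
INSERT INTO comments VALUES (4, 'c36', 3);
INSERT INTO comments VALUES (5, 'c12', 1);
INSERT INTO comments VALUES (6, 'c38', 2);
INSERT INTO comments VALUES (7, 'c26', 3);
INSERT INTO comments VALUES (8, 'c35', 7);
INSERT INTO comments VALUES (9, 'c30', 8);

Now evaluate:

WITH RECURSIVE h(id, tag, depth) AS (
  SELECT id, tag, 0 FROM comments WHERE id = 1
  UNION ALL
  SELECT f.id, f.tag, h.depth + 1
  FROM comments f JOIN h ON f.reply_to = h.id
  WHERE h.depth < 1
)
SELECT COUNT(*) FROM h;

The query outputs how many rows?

Base: id=1 (c23) at depth 0.
Iteration 1: rows with reply_to in {1} -> c9 (id 2, depth 1), c12 (id 5, depth 1).
Iteration 2: depth < 1 fails for all current rows; recursion stops.
Total rows emitted: 3.

3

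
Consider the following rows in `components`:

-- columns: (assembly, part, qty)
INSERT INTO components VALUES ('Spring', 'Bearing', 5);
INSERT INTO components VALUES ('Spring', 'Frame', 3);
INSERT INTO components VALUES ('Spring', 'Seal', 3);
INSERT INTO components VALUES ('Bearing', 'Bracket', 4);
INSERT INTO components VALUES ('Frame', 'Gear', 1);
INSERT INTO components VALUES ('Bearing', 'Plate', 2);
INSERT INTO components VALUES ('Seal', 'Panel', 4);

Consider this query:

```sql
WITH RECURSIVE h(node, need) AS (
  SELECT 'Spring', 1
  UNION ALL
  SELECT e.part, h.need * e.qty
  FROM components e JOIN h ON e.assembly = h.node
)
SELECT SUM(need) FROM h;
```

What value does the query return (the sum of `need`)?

Base: (Spring, need=1).
Iteration 1: components of {Spring} -> Bearing = 1*5 = 5, Frame = 1*3 = 3, Seal = 1*3 = 3.
Iteration 2: components of {Bearing,Frame,Seal} -> Bracket = 5*4 = 20, Gear = 3*1 = 3, Panel = 3*4 = 12, Plate = 5*2 = 10.
Iteration 3: no further components; recursion stops.
SUM(need) = 1 + 5 + 3 + 3 + 20 + 10 + 3 + 12 = 57.

57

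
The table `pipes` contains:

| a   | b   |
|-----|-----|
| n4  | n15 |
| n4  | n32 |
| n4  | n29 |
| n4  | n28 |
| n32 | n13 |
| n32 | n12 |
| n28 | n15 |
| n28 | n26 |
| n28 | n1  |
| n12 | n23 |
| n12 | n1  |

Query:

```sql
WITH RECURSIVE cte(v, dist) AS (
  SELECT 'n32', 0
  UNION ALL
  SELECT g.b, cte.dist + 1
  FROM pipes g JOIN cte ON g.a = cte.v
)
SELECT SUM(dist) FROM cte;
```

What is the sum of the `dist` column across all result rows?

Base: (n32, dist=0).
Iteration 1: edges from {n32} -> (n12, dist=1), (n13, dist=1).
Iteration 2: edges from {n12,n13} -> (n1, dist=2), (n23, dist=2).
Iteration 3: no outgoing edges from {n1,n23}; recursion stops.
SUM(dist) = 0 + 1 + 1 + 2 + 2 = 6.

6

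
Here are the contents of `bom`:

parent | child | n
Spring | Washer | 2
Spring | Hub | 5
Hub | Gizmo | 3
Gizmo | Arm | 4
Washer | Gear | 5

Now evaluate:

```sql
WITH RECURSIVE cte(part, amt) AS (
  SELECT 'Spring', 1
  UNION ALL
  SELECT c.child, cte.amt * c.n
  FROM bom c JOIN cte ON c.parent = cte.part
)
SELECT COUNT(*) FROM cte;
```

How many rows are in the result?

6

Base: (Spring, amt=1).
Iteration 1: components of {Spring} -> Hub = 1*5 = 5, Washer = 1*2 = 2.
Iteration 2: components of {Hub,Washer} -> Gear = 2*5 = 10, Gizmo = 5*3 = 15.
Iteration 3: components of {Gear,Gizmo} -> Arm = 15*4 = 60.
Iteration 4: no further components; recursion stops.
Total rows emitted: 6.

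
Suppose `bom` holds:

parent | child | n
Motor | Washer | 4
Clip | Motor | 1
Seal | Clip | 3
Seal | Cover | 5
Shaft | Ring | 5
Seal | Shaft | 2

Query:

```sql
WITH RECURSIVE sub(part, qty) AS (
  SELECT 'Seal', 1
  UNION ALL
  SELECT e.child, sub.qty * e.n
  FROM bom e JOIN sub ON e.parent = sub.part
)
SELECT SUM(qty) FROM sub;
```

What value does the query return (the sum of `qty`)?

Base: (Seal, qty=1).
Iteration 1: components of {Seal} -> Clip = 1*3 = 3, Cover = 1*5 = 5, Shaft = 1*2 = 2.
Iteration 2: components of {Clip,Cover,Shaft} -> Motor = 3*1 = 3, Ring = 2*5 = 10.
Iteration 3: components of {Motor,Ring} -> Washer = 3*4 = 12.
Iteration 4: no further components; recursion stops.
SUM(qty) = 1 + 5 + 2 + 3 + 10 + 3 + 12 = 36.

36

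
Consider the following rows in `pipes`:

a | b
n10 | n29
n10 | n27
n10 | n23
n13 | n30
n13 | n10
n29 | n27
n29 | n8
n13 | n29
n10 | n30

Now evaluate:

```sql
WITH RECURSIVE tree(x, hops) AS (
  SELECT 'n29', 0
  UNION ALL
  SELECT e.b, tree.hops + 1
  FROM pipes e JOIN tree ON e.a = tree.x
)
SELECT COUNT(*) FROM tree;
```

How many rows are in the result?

Base: (n29, hops=0).
Iteration 1: edges from {n29} -> (n27, hops=1), (n8, hops=1).
Iteration 2: no outgoing edges from {n27,n8}; recursion stops.
Total rows emitted: 3.

3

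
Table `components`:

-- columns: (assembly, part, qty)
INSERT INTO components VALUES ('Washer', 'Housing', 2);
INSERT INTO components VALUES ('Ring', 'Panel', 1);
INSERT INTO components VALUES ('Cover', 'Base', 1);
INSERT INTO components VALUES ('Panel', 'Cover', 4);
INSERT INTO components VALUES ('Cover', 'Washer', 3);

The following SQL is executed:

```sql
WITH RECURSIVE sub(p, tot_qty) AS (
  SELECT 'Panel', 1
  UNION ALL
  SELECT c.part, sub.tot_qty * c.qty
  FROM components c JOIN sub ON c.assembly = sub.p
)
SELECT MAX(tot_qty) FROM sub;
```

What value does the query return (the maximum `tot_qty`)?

Base: (Panel, tot_qty=1).
Iteration 1: components of {Panel} -> Cover = 1*4 = 4.
Iteration 2: components of {Cover} -> Base = 4*1 = 4, Washer = 4*3 = 12.
Iteration 3: components of {Base,Washer} -> Housing = 12*2 = 24.
Iteration 4: no further components; recursion stops.
tot_qty values: 1, 4, 4, 12, 24; the maximum is 24.

24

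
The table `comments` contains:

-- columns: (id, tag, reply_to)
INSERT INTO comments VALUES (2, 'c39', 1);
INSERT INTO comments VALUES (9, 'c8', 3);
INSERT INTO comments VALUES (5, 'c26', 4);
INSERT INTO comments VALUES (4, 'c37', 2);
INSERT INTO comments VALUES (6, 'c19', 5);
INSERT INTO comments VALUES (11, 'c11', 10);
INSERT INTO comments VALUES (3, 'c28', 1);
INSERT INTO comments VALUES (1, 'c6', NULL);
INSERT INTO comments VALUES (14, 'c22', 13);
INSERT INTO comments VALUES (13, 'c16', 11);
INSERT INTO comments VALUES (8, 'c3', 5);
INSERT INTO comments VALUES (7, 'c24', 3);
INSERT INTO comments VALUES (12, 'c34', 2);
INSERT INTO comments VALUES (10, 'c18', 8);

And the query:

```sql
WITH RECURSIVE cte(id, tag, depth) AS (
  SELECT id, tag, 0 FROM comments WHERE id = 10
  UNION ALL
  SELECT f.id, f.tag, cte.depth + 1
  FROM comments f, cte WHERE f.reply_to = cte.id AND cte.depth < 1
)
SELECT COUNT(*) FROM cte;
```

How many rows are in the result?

Base: id=10 (c18) at depth 0.
Iteration 1: rows with reply_to in {10} -> c11 (id 11, depth 1).
Iteration 2: depth < 1 fails for all current rows; recursion stops.
Total rows emitted: 2.

2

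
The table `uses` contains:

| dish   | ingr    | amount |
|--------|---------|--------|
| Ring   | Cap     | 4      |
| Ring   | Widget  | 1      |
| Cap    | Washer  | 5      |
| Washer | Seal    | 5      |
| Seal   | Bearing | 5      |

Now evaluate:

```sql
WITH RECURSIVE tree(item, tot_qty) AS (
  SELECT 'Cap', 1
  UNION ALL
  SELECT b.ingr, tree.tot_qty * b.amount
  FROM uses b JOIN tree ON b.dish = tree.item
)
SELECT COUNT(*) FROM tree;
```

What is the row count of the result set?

4

Base: (Cap, tot_qty=1).
Iteration 1: components of {Cap} -> Washer = 1*5 = 5.
Iteration 2: components of {Washer} -> Seal = 5*5 = 25.
Iteration 3: components of {Seal} -> Bearing = 25*5 = 125.
Iteration 4: no further components; recursion stops.
Total rows emitted: 4.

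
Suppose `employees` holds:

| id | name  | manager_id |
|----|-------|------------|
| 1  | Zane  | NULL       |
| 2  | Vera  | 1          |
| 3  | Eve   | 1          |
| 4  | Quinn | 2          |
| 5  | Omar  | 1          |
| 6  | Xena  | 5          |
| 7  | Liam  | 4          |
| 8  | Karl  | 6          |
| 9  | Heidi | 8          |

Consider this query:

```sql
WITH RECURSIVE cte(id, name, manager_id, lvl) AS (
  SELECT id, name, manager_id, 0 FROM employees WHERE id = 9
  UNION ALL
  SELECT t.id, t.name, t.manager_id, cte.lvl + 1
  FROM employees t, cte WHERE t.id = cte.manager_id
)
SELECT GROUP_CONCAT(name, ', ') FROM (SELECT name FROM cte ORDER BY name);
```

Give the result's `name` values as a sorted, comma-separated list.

Heidi, Karl, Omar, Xena, Zane

Base: id=9 (Heidi), manager_id=8, lvl 0.
Iteration 1: join on id=8 -> Karl (id 8, manager_id=6, lvl 1).
Iteration 2: join on id=6 -> Xena (id 6, manager_id=5, lvl 2).
Iteration 3: join on id=5 -> Omar (id 5, manager_id=1, lvl 3).
Iteration 4: join on id=1 -> Zane (id 1, manager_id=NULL, lvl 4).
Iteration 5: manager_id is NULL; no match; recursion stops.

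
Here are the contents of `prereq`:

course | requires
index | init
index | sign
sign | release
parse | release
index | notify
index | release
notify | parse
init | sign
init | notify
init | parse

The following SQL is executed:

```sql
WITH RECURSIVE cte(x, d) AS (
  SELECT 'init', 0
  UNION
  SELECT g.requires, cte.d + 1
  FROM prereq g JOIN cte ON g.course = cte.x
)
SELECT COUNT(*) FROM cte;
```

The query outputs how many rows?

7

Base: (init, d=0).
Iteration 1: edges from {init} -> (notify, d=1), (parse, d=1), (sign, d=1).
Iteration 2: edges from {notify,parse,sign} -> (parse, d=2), (release, d=2). [UNION drops 1 duplicate row(s)]
Iteration 3: edges from {parse,release} -> (release, d=3).
Iteration 4: no outgoing edges from {release}; recursion stops.
Total rows emitted: 7.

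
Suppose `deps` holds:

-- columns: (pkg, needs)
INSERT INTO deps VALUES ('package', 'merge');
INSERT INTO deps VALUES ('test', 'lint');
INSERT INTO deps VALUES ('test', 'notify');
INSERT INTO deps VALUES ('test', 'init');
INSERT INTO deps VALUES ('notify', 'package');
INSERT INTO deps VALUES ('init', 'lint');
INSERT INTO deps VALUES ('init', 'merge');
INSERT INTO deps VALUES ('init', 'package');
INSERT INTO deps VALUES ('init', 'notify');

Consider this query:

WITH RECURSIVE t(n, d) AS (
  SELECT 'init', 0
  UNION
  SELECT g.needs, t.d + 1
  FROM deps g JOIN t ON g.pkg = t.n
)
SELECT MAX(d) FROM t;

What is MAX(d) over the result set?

Base: (init, d=0).
Iteration 1: edges from {init} -> (lint, d=1), (merge, d=1), (notify, d=1), (package, d=1).
Iteration 2: edges from {lint,merge,notify,package} -> (merge, d=2), (package, d=2).
Iteration 3: edges from {merge,package} -> (merge, d=3).
Iteration 4: no outgoing edges from {merge}; recursion stops.
d values: 0, 1, 1, 1, 1, 2, 2, 3; the maximum is 3.

3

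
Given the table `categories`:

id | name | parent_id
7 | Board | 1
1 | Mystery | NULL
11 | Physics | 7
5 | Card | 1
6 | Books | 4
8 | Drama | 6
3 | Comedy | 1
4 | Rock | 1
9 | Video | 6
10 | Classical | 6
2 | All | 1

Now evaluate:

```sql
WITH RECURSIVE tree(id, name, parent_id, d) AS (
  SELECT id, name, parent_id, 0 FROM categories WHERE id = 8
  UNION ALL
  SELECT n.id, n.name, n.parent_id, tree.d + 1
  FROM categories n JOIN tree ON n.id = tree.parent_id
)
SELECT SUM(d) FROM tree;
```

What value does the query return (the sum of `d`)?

Base: id=8 (Drama), parent_id=6, d 0.
Iteration 1: join on id=6 -> Books (id 6, parent_id=4, d 1).
Iteration 2: join on id=4 -> Rock (id 4, parent_id=1, d 2).
Iteration 3: join on id=1 -> Mystery (id 1, parent_id=NULL, d 3).
Iteration 4: parent_id is NULL; no match; recursion stops.
SUM(d) = 0 + 1 + 2 + 3 = 6.

6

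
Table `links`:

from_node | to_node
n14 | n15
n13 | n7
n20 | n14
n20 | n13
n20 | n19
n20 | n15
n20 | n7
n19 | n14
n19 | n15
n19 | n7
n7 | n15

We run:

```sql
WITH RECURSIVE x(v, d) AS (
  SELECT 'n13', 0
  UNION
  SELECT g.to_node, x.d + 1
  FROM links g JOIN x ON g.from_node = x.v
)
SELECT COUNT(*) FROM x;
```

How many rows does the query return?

3

Base: (n13, d=0).
Iteration 1: edges from {n13} -> (n7, d=1).
Iteration 2: edges from {n7} -> (n15, d=2).
Iteration 3: no outgoing edges from {n15}; recursion stops.
Total rows emitted: 3.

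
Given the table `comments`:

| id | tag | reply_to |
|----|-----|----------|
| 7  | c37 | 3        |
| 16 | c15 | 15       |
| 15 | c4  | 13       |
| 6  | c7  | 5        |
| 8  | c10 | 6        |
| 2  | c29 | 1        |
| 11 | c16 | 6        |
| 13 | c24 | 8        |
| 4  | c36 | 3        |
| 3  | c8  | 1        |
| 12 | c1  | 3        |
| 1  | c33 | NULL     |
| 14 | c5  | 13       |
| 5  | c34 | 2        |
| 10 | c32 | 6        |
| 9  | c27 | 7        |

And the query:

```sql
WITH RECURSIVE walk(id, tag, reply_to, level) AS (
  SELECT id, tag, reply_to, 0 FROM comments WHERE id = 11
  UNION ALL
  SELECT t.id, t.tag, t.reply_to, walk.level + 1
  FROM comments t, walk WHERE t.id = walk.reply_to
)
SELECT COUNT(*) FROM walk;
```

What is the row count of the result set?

5

Base: id=11 (c16), reply_to=6, level 0.
Iteration 1: join on id=6 -> c7 (id 6, reply_to=5, level 1).
Iteration 2: join on id=5 -> c34 (id 5, reply_to=2, level 2).
Iteration 3: join on id=2 -> c29 (id 2, reply_to=1, level 3).
Iteration 4: join on id=1 -> c33 (id 1, reply_to=NULL, level 4).
Iteration 5: reply_to is NULL; no match; recursion stops.
Total rows emitted: 5.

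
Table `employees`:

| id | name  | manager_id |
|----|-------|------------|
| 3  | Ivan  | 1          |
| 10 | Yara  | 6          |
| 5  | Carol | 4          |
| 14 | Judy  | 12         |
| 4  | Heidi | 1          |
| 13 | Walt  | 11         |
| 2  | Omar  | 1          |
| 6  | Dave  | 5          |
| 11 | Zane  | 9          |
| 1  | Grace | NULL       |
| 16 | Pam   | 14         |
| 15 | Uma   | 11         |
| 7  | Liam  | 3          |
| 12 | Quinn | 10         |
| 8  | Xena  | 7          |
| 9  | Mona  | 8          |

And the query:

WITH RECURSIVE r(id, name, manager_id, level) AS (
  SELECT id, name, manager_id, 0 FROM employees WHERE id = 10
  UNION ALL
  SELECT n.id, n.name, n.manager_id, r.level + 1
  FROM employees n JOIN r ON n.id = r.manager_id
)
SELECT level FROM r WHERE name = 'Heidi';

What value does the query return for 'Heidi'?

3

Base: id=10 (Yara), manager_id=6, level 0.
Iteration 1: join on id=6 -> Dave (id 6, manager_id=5, level 1).
Iteration 2: join on id=5 -> Carol (id 5, manager_id=4, level 2).
Iteration 3: join on id=4 -> Heidi (id 4, manager_id=1, level 3).
Iteration 4: join on id=1 -> Grace (id 1, manager_id=NULL, level 4).
Iteration 5: manager_id is NULL; no match; recursion stops.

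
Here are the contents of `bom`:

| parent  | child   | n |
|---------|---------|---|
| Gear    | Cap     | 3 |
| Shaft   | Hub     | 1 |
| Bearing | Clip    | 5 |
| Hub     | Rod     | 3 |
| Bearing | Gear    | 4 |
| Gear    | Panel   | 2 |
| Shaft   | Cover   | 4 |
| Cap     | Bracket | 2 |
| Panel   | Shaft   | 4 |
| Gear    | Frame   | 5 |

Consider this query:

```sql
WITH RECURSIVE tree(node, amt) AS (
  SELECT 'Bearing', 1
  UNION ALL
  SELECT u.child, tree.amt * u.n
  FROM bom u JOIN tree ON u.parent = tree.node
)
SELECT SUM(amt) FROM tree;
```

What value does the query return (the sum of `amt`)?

Base: (Bearing, amt=1).
Iteration 1: components of {Bearing} -> Clip = 1*5 = 5, Gear = 1*4 = 4.
Iteration 2: components of {Clip,Gear} -> Cap = 4*3 = 12, Frame = 4*5 = 20, Panel = 4*2 = 8.
Iteration 3: components of {Cap,Frame,Panel} -> Bracket = 12*2 = 24, Shaft = 8*4 = 32.
Iteration 4: components of {Bracket,Shaft} -> Cover = 32*4 = 128, Hub = 32*1 = 32.
Iteration 5: components of {Cover,Hub} -> Rod = 32*3 = 96.
Iteration 6: no further components; recursion stops.
SUM(amt) = 1 + 4 + 5 + 20 + 8 + 12 + 32 + 24 + 128 + 32 + 96 = 362.

362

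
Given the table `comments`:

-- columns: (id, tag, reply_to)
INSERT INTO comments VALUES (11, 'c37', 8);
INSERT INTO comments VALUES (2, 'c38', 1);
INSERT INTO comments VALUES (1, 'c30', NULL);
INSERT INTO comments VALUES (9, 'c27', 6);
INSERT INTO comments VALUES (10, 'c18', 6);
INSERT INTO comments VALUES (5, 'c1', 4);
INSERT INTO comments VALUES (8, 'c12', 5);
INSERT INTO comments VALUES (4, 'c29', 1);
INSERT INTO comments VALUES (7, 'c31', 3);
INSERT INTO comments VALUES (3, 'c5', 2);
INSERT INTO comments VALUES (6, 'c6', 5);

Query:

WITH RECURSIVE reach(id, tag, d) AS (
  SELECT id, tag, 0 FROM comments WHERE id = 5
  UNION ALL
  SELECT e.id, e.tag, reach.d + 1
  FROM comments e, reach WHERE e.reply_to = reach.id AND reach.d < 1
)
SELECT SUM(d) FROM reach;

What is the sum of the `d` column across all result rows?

Base: id=5 (c1) at d 0.
Iteration 1: rows with reply_to in {5} -> c6 (id 6, d 1), c12 (id 8, d 1).
Iteration 2: d < 1 fails for all current rows; recursion stops.
SUM(d) = 0 + 1 + 1 = 2.

2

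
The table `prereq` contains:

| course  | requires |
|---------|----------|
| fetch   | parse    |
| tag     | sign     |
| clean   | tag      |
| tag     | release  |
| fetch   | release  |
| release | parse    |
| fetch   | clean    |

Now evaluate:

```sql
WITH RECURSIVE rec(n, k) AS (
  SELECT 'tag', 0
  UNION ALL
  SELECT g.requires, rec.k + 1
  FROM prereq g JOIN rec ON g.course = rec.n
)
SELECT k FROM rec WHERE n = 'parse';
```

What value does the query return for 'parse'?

Base: (tag, k=0).
Iteration 1: edges from {tag} -> (release, k=1), (sign, k=1).
Iteration 2: edges from {release,sign} -> (parse, k=2).
Iteration 3: no outgoing edges from {parse}; recursion stops.

2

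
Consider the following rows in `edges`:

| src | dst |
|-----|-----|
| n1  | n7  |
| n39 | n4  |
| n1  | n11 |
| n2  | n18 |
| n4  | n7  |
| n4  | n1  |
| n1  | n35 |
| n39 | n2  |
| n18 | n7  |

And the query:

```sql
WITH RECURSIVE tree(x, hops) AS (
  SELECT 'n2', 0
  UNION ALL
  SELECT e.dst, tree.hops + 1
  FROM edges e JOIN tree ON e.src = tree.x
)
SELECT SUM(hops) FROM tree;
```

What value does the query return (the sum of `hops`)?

Base: (n2, hops=0).
Iteration 1: edges from {n2} -> (n18, hops=1).
Iteration 2: edges from {n18} -> (n7, hops=2).
Iteration 3: no outgoing edges from {n7}; recursion stops.
SUM(hops) = 0 + 1 + 2 = 3.

3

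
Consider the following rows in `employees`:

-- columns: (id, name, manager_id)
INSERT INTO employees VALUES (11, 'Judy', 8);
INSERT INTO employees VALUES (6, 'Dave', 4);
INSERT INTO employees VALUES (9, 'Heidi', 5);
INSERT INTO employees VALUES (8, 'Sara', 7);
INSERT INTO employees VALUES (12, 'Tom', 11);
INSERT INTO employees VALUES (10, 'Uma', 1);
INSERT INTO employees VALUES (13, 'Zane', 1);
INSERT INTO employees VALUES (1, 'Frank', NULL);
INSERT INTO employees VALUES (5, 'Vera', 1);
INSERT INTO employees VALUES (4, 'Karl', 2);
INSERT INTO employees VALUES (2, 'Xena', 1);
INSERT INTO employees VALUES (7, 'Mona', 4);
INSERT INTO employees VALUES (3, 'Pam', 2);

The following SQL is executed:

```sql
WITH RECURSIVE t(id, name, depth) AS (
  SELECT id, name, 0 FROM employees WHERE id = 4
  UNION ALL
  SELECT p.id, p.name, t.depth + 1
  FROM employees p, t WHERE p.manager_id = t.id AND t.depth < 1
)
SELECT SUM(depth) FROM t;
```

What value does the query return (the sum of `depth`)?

Base: id=4 (Karl) at depth 0.
Iteration 1: rows with manager_id in {4} -> Dave (id 6, depth 1), Mona (id 7, depth 1).
Iteration 2: depth < 1 fails for all current rows; recursion stops.
SUM(depth) = 0 + 1 + 1 = 2.

2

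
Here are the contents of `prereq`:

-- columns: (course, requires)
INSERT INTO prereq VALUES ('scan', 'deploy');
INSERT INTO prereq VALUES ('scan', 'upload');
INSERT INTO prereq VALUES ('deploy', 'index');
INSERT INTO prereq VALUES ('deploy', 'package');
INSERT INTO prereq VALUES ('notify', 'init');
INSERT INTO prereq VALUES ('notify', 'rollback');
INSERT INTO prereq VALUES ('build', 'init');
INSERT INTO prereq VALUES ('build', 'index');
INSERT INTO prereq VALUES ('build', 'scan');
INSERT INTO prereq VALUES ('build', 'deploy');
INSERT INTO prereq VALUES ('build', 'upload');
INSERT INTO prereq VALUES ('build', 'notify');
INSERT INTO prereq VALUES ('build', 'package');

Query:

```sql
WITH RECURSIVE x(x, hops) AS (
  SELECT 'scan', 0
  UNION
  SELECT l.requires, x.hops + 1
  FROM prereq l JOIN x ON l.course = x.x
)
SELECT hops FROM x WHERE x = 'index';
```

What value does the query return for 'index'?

2

Base: (scan, hops=0).
Iteration 1: edges from {scan} -> (deploy, hops=1), (upload, hops=1).
Iteration 2: edges from {deploy,upload} -> (index, hops=2), (package, hops=2).
Iteration 3: no outgoing edges from {index,package}; recursion stops.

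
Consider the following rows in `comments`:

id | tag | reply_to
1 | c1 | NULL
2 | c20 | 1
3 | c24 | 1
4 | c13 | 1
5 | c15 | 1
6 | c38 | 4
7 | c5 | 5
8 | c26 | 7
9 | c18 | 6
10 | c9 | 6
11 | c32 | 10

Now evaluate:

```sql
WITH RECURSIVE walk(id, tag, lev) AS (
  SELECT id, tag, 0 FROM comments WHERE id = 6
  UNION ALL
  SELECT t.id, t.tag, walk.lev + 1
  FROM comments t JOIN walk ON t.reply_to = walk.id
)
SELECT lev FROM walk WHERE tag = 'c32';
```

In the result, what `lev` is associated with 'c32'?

2

Base: id=6 (c38) at lev 0.
Iteration 1: rows with reply_to in {6} -> c18 (id 9, lev 1), c9 (id 10, lev 1).
Iteration 2: rows with reply_to in {9,10} -> c32 (id 11, lev 2).
Iteration 3: no rows with reply_to in {11}; recursion stops.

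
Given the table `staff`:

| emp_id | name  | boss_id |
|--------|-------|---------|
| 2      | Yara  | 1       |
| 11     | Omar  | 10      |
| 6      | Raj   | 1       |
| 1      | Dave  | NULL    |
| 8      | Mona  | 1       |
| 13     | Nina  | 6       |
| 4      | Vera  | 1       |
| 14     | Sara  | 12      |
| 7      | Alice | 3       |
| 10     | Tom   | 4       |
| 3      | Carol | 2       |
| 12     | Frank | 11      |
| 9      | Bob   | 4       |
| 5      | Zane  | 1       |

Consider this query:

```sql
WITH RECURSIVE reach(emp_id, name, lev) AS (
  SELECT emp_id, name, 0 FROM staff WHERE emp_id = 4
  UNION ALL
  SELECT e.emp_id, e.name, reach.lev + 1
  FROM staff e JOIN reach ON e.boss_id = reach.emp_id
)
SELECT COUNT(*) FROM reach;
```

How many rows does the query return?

Base: emp_id=4 (Vera) at lev 0.
Iteration 1: rows with boss_id in {4} -> Bob (id 9, lev 1), Tom (id 10, lev 1).
Iteration 2: rows with boss_id in {9,10} -> Omar (id 11, lev 2).
Iteration 3: rows with boss_id in {11} -> Frank (id 12, lev 3).
Iteration 4: rows with boss_id in {12} -> Sara (id 14, lev 4).
Iteration 5: no rows with boss_id in {14}; recursion stops.
Total rows emitted: 6.

6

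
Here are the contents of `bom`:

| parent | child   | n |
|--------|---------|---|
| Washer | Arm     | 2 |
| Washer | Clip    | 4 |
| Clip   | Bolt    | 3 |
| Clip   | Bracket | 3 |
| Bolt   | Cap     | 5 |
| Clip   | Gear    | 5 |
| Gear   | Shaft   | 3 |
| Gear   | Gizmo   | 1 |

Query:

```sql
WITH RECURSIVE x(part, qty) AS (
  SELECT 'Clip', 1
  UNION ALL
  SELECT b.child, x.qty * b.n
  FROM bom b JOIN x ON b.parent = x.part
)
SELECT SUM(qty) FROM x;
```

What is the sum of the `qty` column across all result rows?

47

Base: (Clip, qty=1).
Iteration 1: components of {Clip} -> Bolt = 1*3 = 3, Bracket = 1*3 = 3, Gear = 1*5 = 5.
Iteration 2: components of {Bolt,Bracket,Gear} -> Cap = 3*5 = 15, Gizmo = 5*1 = 5, Shaft = 5*3 = 15.
Iteration 3: no further components; recursion stops.
SUM(qty) = 1 + 3 + 3 + 5 + 15 + 15 + 5 = 47.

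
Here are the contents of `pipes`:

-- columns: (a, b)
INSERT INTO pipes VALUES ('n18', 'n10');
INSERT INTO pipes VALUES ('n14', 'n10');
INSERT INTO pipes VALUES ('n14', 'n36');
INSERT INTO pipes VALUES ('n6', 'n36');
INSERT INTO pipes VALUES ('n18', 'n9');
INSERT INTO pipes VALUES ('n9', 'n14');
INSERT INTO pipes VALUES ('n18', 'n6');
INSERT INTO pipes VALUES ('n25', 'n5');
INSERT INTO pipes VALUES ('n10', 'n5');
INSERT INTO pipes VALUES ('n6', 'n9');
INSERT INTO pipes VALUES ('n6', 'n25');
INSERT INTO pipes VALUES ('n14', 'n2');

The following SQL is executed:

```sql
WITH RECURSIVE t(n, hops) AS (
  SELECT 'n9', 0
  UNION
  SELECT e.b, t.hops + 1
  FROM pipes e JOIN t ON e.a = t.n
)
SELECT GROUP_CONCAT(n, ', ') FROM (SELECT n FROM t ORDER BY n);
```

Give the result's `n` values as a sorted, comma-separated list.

Base: (n9, hops=0).
Iteration 1: edges from {n9} -> (n14, hops=1).
Iteration 2: edges from {n14} -> (n10, hops=2), (n2, hops=2), (n36, hops=2).
Iteration 3: edges from {n10,n2,n36} -> (n5, hops=3).
Iteration 4: no outgoing edges from {n5}; recursion stops.

n10, n14, n2, n36, n5, n9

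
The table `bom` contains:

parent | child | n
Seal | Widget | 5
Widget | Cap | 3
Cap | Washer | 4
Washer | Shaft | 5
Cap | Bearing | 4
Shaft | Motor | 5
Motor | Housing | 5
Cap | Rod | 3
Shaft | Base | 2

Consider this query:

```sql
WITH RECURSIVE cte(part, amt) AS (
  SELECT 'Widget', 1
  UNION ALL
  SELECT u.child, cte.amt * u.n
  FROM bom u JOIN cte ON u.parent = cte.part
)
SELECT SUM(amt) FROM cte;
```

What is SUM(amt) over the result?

Base: (Widget, amt=1).
Iteration 1: components of {Widget} -> Cap = 1*3 = 3.
Iteration 2: components of {Cap} -> Bearing = 3*4 = 12, Rod = 3*3 = 9, Washer = 3*4 = 12.
Iteration 3: components of {Bearing,Rod,Washer} -> Shaft = 12*5 = 60.
Iteration 4: components of {Shaft} -> Base = 60*2 = 120, Motor = 60*5 = 300.
Iteration 5: components of {Base,Motor} -> Housing = 300*5 = 1500.
Iteration 6: no further components; recursion stops.
SUM(amt) = 1 + 3 + 12 + 12 + 9 + 60 + 300 + 120 + 1500 = 2017.

2017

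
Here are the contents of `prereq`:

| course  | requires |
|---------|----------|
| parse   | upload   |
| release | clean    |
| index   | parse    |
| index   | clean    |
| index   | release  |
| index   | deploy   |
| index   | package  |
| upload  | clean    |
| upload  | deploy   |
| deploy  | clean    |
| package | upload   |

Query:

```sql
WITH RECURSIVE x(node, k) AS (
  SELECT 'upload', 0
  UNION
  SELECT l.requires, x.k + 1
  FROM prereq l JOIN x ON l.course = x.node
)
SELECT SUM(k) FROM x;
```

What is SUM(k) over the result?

Base: (upload, k=0).
Iteration 1: edges from {upload} -> (clean, k=1), (deploy, k=1).
Iteration 2: edges from {clean,deploy} -> (clean, k=2).
Iteration 3: no outgoing edges from {clean}; recursion stops.
SUM(k) = 0 + 1 + 1 + 2 = 4.

4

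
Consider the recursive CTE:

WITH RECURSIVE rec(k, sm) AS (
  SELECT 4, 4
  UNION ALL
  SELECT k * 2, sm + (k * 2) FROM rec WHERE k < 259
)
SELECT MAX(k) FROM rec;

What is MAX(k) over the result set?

512

Base: k=4, sm=4.
Iteration 1: 4 < 259 holds -> k = 4 * 2 = 8, sm = 4 + 8 = 12.
Iteration 2: 8 < 259 holds -> k = 8 * 2 = 16, sm = 12 + 16 = 28.
Iteration 3: 16 < 259 holds -> k = 16 * 2 = 32, sm = 28 + 32 = 60.
Iteration 4: 32 < 259 holds -> k = 32 * 2 = 64, sm = 60 + 64 = 124.
Iteration 5: 64 < 259 holds -> k = 64 * 2 = 128, sm = 124 + 128 = 252.
Iteration 6: 128 < 259 holds -> k = 128 * 2 = 256, sm = 252 + 256 = 508.
Iteration 7: 256 < 259 holds -> k = 256 * 2 = 512, sm = 508 + 512 = 1020.
Iteration 8: 512 < 259 fails; recursion stops.
k values: 4, 8, 16, 32, 64, 128, 256, 512; the maximum is 512.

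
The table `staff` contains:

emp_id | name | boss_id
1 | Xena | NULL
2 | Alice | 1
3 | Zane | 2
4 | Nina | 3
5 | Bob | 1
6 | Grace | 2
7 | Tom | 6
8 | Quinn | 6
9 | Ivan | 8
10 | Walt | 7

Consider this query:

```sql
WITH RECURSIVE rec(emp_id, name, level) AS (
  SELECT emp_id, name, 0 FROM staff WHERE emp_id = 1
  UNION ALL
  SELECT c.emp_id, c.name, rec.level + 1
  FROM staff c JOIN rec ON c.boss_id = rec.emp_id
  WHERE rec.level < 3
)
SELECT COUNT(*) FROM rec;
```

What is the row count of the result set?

Base: emp_id=1 (Xena) at level 0.
Iteration 1: rows with boss_id in {1} -> Alice (id 2, level 1), Bob (id 5, level 1).
Iteration 2: rows with boss_id in {2,5} -> Zane (id 3, level 2), Grace (id 6, level 2).
Iteration 3: rows with boss_id in {3,6} -> Nina (id 4, level 3), Tom (id 7, level 3), Quinn (id 8, level 3).
Iteration 4: level < 3 fails for all current rows; recursion stops.
Total rows emitted: 8.

8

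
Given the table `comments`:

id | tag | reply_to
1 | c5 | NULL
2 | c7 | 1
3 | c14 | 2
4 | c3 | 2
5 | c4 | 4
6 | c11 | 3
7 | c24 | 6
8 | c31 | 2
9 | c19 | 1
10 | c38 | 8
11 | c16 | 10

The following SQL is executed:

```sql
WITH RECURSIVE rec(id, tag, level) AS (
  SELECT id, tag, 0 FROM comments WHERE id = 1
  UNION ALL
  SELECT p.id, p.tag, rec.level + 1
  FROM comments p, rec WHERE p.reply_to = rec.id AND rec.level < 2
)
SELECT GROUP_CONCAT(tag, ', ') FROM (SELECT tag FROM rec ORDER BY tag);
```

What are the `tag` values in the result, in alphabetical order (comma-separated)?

c14, c19, c3, c31, c5, c7

Base: id=1 (c5) at level 0.
Iteration 1: rows with reply_to in {1} -> c7 (id 2, level 1), c19 (id 9, level 1).
Iteration 2: rows with reply_to in {2,9} -> c14 (id 3, level 2), c3 (id 4, level 2), c31 (id 8, level 2).
Iteration 3: level < 2 fails for all current rows; recursion stops.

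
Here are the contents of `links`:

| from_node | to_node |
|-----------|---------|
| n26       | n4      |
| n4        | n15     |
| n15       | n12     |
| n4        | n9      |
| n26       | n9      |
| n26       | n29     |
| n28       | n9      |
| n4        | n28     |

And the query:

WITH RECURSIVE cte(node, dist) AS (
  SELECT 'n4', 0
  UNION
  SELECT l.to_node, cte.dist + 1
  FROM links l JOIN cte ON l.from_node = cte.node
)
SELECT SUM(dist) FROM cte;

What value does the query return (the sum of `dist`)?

Base: (n4, dist=0).
Iteration 1: edges from {n4} -> (n15, dist=1), (n28, dist=1), (n9, dist=1).
Iteration 2: edges from {n15,n28,n9} -> (n12, dist=2), (n9, dist=2).
Iteration 3: no outgoing edges from {n12,n9}; recursion stops.
SUM(dist) = 0 + 1 + 1 + 1 + 2 + 2 = 7.

7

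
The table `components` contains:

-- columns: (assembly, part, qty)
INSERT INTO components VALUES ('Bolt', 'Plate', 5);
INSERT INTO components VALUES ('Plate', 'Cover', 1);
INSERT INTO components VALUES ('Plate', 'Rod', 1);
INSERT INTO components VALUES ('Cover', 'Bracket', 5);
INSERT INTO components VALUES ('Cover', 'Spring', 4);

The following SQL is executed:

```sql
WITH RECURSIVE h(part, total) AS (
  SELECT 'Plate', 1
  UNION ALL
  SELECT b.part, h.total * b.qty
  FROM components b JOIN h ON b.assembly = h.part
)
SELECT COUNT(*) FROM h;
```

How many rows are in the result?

Base: (Plate, total=1).
Iteration 1: components of {Plate} -> Cover = 1*1 = 1, Rod = 1*1 = 1.
Iteration 2: components of {Cover,Rod} -> Bracket = 1*5 = 5, Spring = 1*4 = 4.
Iteration 3: no further components; recursion stops.
Total rows emitted: 5.

5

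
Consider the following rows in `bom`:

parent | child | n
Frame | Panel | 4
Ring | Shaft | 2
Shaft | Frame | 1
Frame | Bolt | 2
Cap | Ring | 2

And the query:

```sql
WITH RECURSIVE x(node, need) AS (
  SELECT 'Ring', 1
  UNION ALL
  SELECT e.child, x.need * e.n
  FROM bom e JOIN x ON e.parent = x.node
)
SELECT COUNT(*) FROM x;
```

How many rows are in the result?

Base: (Ring, need=1).
Iteration 1: components of {Ring} -> Shaft = 1*2 = 2.
Iteration 2: components of {Shaft} -> Frame = 2*1 = 2.
Iteration 3: components of {Frame} -> Bolt = 2*2 = 4, Panel = 2*4 = 8.
Iteration 4: no further components; recursion stops.
Total rows emitted: 5.

5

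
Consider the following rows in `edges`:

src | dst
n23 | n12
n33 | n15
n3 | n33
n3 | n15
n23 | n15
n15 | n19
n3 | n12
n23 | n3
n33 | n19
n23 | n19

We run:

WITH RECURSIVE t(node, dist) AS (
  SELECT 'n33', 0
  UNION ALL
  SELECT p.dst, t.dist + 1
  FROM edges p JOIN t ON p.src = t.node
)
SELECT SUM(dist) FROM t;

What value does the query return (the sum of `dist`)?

Base: (n33, dist=0).
Iteration 1: edges from {n33} -> (n15, dist=1), (n19, dist=1).
Iteration 2: edges from {n15,n19} -> (n19, dist=2).
Iteration 3: no outgoing edges from {n19}; recursion stops.
SUM(dist) = 0 + 1 + 1 + 2 = 4.

4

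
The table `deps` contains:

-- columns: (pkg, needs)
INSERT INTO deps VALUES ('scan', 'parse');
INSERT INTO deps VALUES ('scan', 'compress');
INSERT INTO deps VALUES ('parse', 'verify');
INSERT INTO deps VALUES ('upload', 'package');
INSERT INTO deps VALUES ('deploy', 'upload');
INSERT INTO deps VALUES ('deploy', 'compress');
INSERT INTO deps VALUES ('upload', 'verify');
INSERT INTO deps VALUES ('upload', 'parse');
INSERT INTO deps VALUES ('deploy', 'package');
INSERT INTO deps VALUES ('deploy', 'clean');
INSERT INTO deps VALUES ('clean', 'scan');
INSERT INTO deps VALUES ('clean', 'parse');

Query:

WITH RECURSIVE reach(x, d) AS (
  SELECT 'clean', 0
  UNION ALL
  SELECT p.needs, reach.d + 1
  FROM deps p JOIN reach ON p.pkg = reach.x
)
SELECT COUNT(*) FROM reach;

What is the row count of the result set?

7

Base: (clean, d=0).
Iteration 1: edges from {clean} -> (parse, d=1), (scan, d=1).
Iteration 2: edges from {parse,scan} -> (compress, d=2), (parse, d=2), (verify, d=2).
Iteration 3: edges from {compress,parse,verify} -> (verify, d=3).
Iteration 4: no outgoing edges from {verify}; recursion stops.
Total rows emitted: 7.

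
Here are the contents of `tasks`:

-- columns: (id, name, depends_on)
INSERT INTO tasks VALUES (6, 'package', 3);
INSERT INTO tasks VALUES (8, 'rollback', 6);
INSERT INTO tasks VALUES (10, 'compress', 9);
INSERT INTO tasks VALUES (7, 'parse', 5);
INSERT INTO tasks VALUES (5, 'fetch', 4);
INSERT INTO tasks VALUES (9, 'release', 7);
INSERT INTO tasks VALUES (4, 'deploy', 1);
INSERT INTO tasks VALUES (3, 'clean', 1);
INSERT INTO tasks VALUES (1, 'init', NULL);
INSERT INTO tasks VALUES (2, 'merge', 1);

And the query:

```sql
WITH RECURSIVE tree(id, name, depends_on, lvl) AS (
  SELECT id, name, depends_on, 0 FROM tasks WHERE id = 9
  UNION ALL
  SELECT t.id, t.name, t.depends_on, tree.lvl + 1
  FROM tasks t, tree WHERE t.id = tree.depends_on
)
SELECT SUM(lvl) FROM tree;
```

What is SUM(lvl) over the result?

10

Base: id=9 (release), depends_on=7, lvl 0.
Iteration 1: join on id=7 -> parse (id 7, depends_on=5, lvl 1).
Iteration 2: join on id=5 -> fetch (id 5, depends_on=4, lvl 2).
Iteration 3: join on id=4 -> deploy (id 4, depends_on=1, lvl 3).
Iteration 4: join on id=1 -> init (id 1, depends_on=NULL, lvl 4).
Iteration 5: depends_on is NULL; no match; recursion stops.
SUM(lvl) = 0 + 1 + 2 + 3 + 4 = 10.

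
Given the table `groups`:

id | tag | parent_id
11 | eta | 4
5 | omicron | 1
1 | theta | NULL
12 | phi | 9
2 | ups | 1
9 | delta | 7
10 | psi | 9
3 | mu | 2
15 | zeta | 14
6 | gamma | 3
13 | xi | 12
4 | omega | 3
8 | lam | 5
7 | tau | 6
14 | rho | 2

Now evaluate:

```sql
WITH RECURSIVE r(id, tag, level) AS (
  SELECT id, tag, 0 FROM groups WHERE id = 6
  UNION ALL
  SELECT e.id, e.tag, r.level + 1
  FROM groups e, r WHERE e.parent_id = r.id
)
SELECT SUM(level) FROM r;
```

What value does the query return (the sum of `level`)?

13

Base: id=6 (gamma) at level 0.
Iteration 1: rows with parent_id in {6} -> tau (id 7, level 1).
Iteration 2: rows with parent_id in {7} -> delta (id 9, level 2).
Iteration 3: rows with parent_id in {9} -> psi (id 10, level 3), phi (id 12, level 3).
Iteration 4: rows with parent_id in {10,12} -> xi (id 13, level 4).
Iteration 5: no rows with parent_id in {13}; recursion stops.
SUM(level) = 0 + 1 + 2 + 3 + 3 + 4 = 13.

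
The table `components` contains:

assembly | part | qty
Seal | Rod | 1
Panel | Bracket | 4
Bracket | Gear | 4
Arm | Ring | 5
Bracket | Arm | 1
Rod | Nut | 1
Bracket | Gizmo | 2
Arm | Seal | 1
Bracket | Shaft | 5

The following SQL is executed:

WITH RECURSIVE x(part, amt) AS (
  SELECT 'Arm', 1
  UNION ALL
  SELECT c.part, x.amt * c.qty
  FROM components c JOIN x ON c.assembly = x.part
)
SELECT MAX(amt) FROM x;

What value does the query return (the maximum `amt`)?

Base: (Arm, amt=1).
Iteration 1: components of {Arm} -> Ring = 1*5 = 5, Seal = 1*1 = 1.
Iteration 2: components of {Ring,Seal} -> Rod = 1*1 = 1.
Iteration 3: components of {Rod} -> Nut = 1*1 = 1.
Iteration 4: no further components; recursion stops.
amt values: 1, 5, 1, 1, 1; the maximum is 5.

5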